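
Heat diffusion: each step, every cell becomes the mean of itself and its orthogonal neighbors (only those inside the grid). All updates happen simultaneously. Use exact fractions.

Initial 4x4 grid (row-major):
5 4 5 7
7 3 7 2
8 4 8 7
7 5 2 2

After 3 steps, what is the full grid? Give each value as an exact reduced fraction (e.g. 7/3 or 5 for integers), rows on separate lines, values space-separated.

After step 1:
  16/3 17/4 23/4 14/3
  23/4 5 5 23/4
  13/2 28/5 28/5 19/4
  20/3 9/2 17/4 11/3
After step 2:
  46/9 61/12 59/12 97/18
  271/48 128/25 271/50 121/24
  1471/240 136/25 126/25 593/120
  53/9 1261/240 1081/240 38/9
After step 3:
  2281/432 1138/225 2341/450 1105/216
  39611/7200 32051/6000 15323/3000 18713/3600
  41587/7200 1619/300 6083/1200 17321/3600
  3109/540 37957/7200 34237/7200 9841/2160

Answer: 2281/432 1138/225 2341/450 1105/216
39611/7200 32051/6000 15323/3000 18713/3600
41587/7200 1619/300 6083/1200 17321/3600
3109/540 37957/7200 34237/7200 9841/2160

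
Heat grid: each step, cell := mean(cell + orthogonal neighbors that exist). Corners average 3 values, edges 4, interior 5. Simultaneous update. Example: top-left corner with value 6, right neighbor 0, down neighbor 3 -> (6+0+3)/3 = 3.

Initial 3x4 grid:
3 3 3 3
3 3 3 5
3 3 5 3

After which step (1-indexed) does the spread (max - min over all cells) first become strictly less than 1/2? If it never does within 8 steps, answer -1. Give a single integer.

Step 1: max=13/3, min=3, spread=4/3
Step 2: max=153/40, min=3, spread=33/40
Step 3: max=4099/1080, min=3, spread=859/1080
Step 4: max=236003/64800, min=2779/900, spread=7183/12960
Step 5: max=14003077/3888000, min=168211/54000, spread=378377/777600
  -> spread < 1/2 first at step 5
Step 6: max=825501623/233280000, min=1709789/540000, spread=3474911/9331200
Step 7: max=49073200357/13996800000, min=155253989/48600000, spread=174402061/559872000
Step 8: max=2916708566063/839808000000, min=18807816727/5832000000, spread=1667063659/6718464000

Answer: 5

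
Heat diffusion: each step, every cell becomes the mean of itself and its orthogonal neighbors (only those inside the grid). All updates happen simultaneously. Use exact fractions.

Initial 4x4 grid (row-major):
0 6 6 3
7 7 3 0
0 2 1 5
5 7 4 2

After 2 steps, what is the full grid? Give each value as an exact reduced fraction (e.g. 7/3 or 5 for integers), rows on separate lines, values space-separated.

Answer: 151/36 223/48 313/80 41/12
49/12 401/100 373/100 223/80
18/5 97/25 153/50 137/48
4 77/20 11/3 55/18

Derivation:
After step 1:
  13/3 19/4 9/2 3
  7/2 5 17/5 11/4
  7/2 17/5 3 2
  4 9/2 7/2 11/3
After step 2:
  151/36 223/48 313/80 41/12
  49/12 401/100 373/100 223/80
  18/5 97/25 153/50 137/48
  4 77/20 11/3 55/18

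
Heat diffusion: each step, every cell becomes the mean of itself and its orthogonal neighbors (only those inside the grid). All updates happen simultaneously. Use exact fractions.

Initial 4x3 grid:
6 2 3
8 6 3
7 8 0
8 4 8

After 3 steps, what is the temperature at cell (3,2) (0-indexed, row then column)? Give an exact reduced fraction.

Answer: 721/144

Derivation:
Step 1: cell (3,2) = 4
Step 2: cell (3,2) = 21/4
Step 3: cell (3,2) = 721/144
Full grid after step 3:
  11639/2160 7217/1600 2101/540
  10391/1800 5107/1000 29389/7200
  23197/3600 32507/6000 11623/2400
  1373/216 21457/3600 721/144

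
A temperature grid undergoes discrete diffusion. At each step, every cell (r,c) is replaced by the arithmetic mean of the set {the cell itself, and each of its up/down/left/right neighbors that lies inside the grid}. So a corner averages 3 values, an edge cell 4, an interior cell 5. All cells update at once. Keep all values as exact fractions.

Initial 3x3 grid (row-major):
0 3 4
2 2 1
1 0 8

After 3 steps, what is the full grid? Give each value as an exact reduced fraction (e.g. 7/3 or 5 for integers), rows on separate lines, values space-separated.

After step 1:
  5/3 9/4 8/3
  5/4 8/5 15/4
  1 11/4 3
After step 2:
  31/18 491/240 26/9
  331/240 58/25 661/240
  5/3 167/80 19/6
After step 3:
  1853/1080 32317/14400 346/135
  25517/14400 794/375 40067/14400
  77/45 11089/4800 961/360

Answer: 1853/1080 32317/14400 346/135
25517/14400 794/375 40067/14400
77/45 11089/4800 961/360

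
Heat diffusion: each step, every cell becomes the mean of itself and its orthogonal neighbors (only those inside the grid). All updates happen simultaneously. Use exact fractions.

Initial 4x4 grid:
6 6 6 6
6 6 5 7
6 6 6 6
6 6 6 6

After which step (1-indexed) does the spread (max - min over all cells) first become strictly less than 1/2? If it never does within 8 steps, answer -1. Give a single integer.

Answer: 2

Derivation:
Step 1: max=19/3, min=23/4, spread=7/12
Step 2: max=295/48, min=587/100, spread=331/1200
  -> spread < 1/2 first at step 2
Step 3: max=655/108, min=2367/400, spread=1591/10800
Step 4: max=1303727/216000, min=17123/2880, spread=9751/108000
Step 5: max=13001983/2160000, min=85733/14400, spread=142033/2160000
Step 6: max=116835473/19440000, min=10730131/1800000, spread=4750291/97200000
Step 7: max=11673185071/1944000000, min=1159198267/194400000, spread=9022489/216000000
Step 8: max=104996361161/17496000000, min=3867063553/648000000, spread=58564523/1749600000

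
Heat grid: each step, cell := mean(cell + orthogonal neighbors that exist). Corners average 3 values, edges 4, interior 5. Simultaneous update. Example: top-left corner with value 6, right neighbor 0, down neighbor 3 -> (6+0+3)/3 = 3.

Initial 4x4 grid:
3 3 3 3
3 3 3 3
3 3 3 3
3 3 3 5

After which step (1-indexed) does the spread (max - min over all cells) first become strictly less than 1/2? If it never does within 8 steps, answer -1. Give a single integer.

Step 1: max=11/3, min=3, spread=2/3
Step 2: max=32/9, min=3, spread=5/9
Step 3: max=365/108, min=3, spread=41/108
  -> spread < 1/2 first at step 3
Step 4: max=10763/3240, min=3, spread=1043/3240
Step 5: max=317153/97200, min=3, spread=25553/97200
Step 6: max=9419459/2916000, min=27079/9000, spread=645863/2916000
Step 7: max=280081691/87480000, min=180971/60000, spread=16225973/87480000
Step 8: max=8350677983/2624400000, min=81701/27000, spread=409340783/2624400000

Answer: 3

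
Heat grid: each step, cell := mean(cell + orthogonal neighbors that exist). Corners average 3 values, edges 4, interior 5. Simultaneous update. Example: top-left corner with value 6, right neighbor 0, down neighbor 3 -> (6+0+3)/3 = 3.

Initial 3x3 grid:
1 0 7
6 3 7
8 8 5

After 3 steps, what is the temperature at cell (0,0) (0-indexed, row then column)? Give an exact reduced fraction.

Step 1: cell (0,0) = 7/3
Step 2: cell (0,0) = 115/36
Step 3: cell (0,0) = 8333/2160
Full grid after step 3:
  8333/2160 6339/1600 9613/2160
  33463/7200 9879/2000 36863/7200
  6079/1080 2291/400 6359/1080

Answer: 8333/2160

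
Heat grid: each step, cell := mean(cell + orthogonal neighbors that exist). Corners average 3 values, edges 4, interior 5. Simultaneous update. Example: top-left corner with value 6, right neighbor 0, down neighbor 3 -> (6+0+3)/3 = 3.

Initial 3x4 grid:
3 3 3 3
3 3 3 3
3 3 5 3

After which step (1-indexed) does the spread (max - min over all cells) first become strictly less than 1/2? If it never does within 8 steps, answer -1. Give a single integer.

Answer: 3

Derivation:
Step 1: max=11/3, min=3, spread=2/3
Step 2: max=211/60, min=3, spread=31/60
Step 3: max=1831/540, min=3, spread=211/540
  -> spread < 1/2 first at step 3
Step 4: max=178897/54000, min=2747/900, spread=14077/54000
Step 5: max=1598407/486000, min=165683/54000, spread=5363/24300
Step 6: max=47480809/14580000, min=92869/30000, spread=93859/583200
Step 7: max=2834674481/874800000, min=151136467/48600000, spread=4568723/34992000
Step 8: max=169244435629/52488000000, min=4555618889/1458000000, spread=8387449/83980800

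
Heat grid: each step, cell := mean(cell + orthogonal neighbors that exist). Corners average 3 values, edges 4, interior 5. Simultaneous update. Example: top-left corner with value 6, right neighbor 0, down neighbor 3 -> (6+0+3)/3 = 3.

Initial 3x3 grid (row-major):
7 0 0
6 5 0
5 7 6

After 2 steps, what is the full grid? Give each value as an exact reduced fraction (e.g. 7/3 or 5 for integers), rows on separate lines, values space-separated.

After step 1:
  13/3 3 0
  23/4 18/5 11/4
  6 23/4 13/3
After step 2:
  157/36 41/15 23/12
  1181/240 417/100 641/240
  35/6 1181/240 77/18

Answer: 157/36 41/15 23/12
1181/240 417/100 641/240
35/6 1181/240 77/18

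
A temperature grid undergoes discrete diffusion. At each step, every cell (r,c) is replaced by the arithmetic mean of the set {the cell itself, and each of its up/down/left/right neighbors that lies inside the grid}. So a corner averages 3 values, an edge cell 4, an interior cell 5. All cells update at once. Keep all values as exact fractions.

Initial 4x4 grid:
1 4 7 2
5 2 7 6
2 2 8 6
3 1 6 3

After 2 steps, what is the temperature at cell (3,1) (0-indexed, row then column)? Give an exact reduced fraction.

Step 1: cell (3,1) = 3
Step 2: cell (3,1) = 25/8
Full grid after step 2:
  28/9 95/24 39/8 61/12
  77/24 19/5 521/100 11/2
  21/8 94/25 501/100 109/20
  8/3 25/8 183/40 61/12

Answer: 25/8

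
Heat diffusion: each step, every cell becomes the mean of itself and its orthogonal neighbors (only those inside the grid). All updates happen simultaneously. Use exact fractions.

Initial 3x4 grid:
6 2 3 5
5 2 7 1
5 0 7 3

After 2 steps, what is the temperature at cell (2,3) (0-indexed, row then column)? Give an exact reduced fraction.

Step 1: cell (2,3) = 11/3
Step 2: cell (2,3) = 143/36
Full grid after step 2:
  145/36 451/120 29/8 15/4
  461/120 369/100 197/50 11/3
  34/9 857/240 185/48 143/36

Answer: 143/36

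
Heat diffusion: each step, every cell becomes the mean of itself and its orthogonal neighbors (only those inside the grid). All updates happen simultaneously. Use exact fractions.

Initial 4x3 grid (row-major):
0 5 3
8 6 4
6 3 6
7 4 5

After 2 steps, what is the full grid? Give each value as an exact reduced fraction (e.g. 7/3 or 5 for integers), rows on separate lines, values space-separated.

Answer: 77/18 511/120 49/12
77/15 469/100 369/80
65/12 509/100 77/16
197/36 245/48 19/4

Derivation:
After step 1:
  13/3 7/2 4
  5 26/5 19/4
  6 5 9/2
  17/3 19/4 5
After step 2:
  77/18 511/120 49/12
  77/15 469/100 369/80
  65/12 509/100 77/16
  197/36 245/48 19/4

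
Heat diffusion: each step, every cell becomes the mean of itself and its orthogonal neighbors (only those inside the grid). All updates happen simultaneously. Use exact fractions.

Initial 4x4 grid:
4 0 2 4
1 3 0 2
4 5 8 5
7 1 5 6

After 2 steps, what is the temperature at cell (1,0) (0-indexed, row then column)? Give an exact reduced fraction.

Answer: 643/240

Derivation:
Step 1: cell (1,0) = 3
Step 2: cell (1,0) = 643/240
Full grid after step 2:
  83/36 433/240 113/48 83/36
  643/240 57/20 273/100 41/12
  309/80 387/100 441/100 269/60
  17/4 177/40 583/120 187/36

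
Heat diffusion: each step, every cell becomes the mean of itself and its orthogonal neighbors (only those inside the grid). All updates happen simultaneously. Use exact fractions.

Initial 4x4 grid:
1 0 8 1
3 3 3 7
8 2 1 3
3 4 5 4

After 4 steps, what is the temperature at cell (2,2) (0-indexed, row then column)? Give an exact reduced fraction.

Answer: 217979/60000

Derivation:
Step 1: cell (2,2) = 14/5
Step 2: cell (2,2) = 361/100
Step 3: cell (2,2) = 6789/2000
Step 4: cell (2,2) = 217979/60000
Full grid after step 4:
  193997/64800 326491/108000 382687/108000 240239/64800
  672497/216000 599783/180000 617261/180000 821519/216000
  87089/24000 69171/20000 217979/60000 260381/72000
  81427/21600 135491/36000 14327/4000 26467/7200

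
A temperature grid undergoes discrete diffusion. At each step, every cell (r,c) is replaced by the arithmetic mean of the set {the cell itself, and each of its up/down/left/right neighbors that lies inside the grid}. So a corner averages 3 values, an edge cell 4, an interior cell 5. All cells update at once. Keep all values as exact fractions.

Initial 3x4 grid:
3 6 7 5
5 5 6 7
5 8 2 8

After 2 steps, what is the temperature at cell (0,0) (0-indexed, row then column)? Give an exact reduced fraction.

Step 1: cell (0,0) = 14/3
Step 2: cell (0,0) = 173/36
Full grid after step 2:
  173/36 263/48 1379/240 113/18
  127/24 523/100 299/50 239/40
  31/6 23/4 331/60 109/18

Answer: 173/36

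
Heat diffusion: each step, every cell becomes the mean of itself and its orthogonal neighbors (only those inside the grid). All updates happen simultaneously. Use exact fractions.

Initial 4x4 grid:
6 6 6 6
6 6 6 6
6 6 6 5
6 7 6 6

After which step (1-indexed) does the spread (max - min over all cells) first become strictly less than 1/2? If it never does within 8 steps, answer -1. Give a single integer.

Answer: 3

Derivation:
Step 1: max=19/3, min=17/3, spread=2/3
Step 2: max=751/120, min=689/120, spread=31/60
Step 3: max=6691/1080, min=7033/1200, spread=3613/10800
  -> spread < 1/2 first at step 3
Step 4: max=39773/6480, min=635849/108000, spread=81103/324000
Step 5: max=5947891/972000, min=6387103/1080000, spread=1994983/9720000
Step 6: max=35527013/5832000, min=57666413/9720000, spread=2317913/14580000
Step 7: max=5315959531/874800000, min=5775196723/972000000, spread=1182824803/8748000000
Step 8: max=31816409693/5248800000, min=52043000933/8748000000, spread=1476522833/13122000000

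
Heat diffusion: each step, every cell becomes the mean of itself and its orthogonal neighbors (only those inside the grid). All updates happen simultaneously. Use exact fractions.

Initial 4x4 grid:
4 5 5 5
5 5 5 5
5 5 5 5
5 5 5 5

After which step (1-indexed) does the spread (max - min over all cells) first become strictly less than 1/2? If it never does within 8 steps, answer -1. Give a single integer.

Answer: 1

Derivation:
Step 1: max=5, min=14/3, spread=1/3
  -> spread < 1/2 first at step 1
Step 2: max=5, min=85/18, spread=5/18
Step 3: max=5, min=1039/216, spread=41/216
Step 4: max=5, min=31357/6480, spread=1043/6480
Step 5: max=5, min=946447/194400, spread=25553/194400
Step 6: max=89921/18000, min=28488541/5832000, spread=645863/5832000
Step 7: max=599029/120000, min=857158309/174960000, spread=16225973/174960000
Step 8: max=269299/54000, min=25766522017/5248800000, spread=409340783/5248800000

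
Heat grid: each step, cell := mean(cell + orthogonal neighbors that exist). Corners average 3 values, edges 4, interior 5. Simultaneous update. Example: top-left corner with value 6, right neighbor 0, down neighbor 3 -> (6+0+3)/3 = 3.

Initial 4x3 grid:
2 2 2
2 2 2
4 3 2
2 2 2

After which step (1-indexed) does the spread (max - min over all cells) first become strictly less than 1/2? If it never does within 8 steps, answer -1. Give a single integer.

Step 1: max=11/4, min=2, spread=3/4
Step 2: max=631/240, min=2, spread=151/240
Step 3: max=2723/1080, min=493/240, spread=1009/2160
  -> spread < 1/2 first at step 3
Step 4: max=319181/129600, min=15167/7200, spread=1847/5184
Step 5: max=18872809/7776000, min=77089/36000, spread=444317/1555200
Step 6: max=1117428911/466560000, min=28148951/12960000, spread=4162667/18662400
Step 7: max=66410120749/27993600000, min=1706024909/777600000, spread=199728961/1119744000
Step 8: max=3953334169991/1679616000000, min=11467565059/5184000000, spread=1902744727/13436928000

Answer: 3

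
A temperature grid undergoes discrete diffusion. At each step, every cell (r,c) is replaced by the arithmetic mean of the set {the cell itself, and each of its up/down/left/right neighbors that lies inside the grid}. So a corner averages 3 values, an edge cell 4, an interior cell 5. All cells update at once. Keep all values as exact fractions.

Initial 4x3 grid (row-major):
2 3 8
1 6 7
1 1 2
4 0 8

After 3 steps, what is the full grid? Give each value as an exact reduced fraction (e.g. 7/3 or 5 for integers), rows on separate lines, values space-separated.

Answer: 289/90 19669/4800 97/20
2249/800 7301/2000 10847/2400
17431/7200 6071/2000 28031/7200
487/216 13799/4800 731/216

Derivation:
After step 1:
  2 19/4 6
  5/2 18/5 23/4
  7/4 2 9/2
  5/3 13/4 10/3
After step 2:
  37/12 327/80 11/2
  197/80 93/25 397/80
  95/48 151/50 187/48
  20/9 41/16 133/36
After step 3:
  289/90 19669/4800 97/20
  2249/800 7301/2000 10847/2400
  17431/7200 6071/2000 28031/7200
  487/216 13799/4800 731/216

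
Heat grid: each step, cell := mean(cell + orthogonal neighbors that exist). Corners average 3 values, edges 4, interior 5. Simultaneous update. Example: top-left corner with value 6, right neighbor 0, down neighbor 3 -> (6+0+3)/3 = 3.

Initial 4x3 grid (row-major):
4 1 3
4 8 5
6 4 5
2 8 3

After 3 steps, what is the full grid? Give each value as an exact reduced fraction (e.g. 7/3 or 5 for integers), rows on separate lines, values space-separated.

Answer: 1439/360 423/100 1429/360
117/25 1087/250 5591/1200
1048/225 30583/6000 16843/3600
10847/2160 68537/14400 10907/2160

Derivation:
After step 1:
  3 4 3
  11/2 22/5 21/4
  4 31/5 17/4
  16/3 17/4 16/3
After step 2:
  25/6 18/5 49/12
  169/40 507/100 169/40
  631/120 231/50 631/120
  163/36 1267/240 83/18
After step 3:
  1439/360 423/100 1429/360
  117/25 1087/250 5591/1200
  1048/225 30583/6000 16843/3600
  10847/2160 68537/14400 10907/2160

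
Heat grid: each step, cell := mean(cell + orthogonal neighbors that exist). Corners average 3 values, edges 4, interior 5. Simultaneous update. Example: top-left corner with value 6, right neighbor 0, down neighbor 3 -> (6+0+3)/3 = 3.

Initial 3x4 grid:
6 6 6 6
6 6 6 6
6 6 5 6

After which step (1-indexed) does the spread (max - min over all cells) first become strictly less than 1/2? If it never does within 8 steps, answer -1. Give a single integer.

Answer: 1

Derivation:
Step 1: max=6, min=17/3, spread=1/3
  -> spread < 1/2 first at step 1
Step 2: max=6, min=689/120, spread=31/120
Step 3: max=6, min=6269/1080, spread=211/1080
Step 4: max=10753/1800, min=631103/108000, spread=14077/108000
Step 5: max=644317/108000, min=5691593/972000, spread=5363/48600
Step 6: max=357131/60000, min=171219191/29160000, spread=93859/1166400
Step 7: max=577863533/97200000, min=10287325519/1749600000, spread=4568723/69984000
Step 8: max=17314381111/2916000000, min=618075564371/104976000000, spread=8387449/167961600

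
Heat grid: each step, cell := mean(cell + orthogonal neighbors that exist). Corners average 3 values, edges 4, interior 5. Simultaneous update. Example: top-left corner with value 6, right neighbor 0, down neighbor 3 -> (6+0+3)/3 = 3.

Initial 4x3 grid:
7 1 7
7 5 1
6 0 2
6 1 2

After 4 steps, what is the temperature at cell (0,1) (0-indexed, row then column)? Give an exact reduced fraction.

Answer: 291779/72000

Derivation:
Step 1: cell (0,1) = 5
Step 2: cell (0,1) = 79/20
Step 3: cell (0,1) = 5221/1200
Step 4: cell (0,1) = 291779/72000
Full grid after step 4:
  12359/2700 291779/72000 5017/1350
  12731/3000 57833/15000 57761/18000
  211133/54000 128413/40000 19001/6750
  449047/129600 96349/32000 321047/129600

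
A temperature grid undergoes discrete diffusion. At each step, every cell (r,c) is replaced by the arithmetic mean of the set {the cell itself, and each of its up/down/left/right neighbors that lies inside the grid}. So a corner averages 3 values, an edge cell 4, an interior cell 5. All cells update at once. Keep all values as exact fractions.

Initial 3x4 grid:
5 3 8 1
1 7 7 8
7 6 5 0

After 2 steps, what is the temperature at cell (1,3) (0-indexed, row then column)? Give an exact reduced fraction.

Answer: 21/4

Derivation:
Step 1: cell (1,3) = 4
Step 2: cell (1,3) = 21/4
Full grid after step 2:
  55/12 183/40 139/24 173/36
  131/30 144/25 501/100 21/4
  191/36 1213/240 265/48 77/18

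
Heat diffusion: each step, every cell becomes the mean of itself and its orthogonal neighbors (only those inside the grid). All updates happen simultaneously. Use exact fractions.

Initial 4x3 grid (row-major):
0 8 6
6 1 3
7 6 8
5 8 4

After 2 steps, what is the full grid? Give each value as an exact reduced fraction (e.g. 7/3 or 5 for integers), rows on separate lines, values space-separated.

After step 1:
  14/3 15/4 17/3
  7/2 24/5 9/2
  6 6 21/4
  20/3 23/4 20/3
After step 2:
  143/36 1133/240 167/36
  569/120 451/100 1213/240
  133/24 139/25 269/48
  221/36 301/48 53/9

Answer: 143/36 1133/240 167/36
569/120 451/100 1213/240
133/24 139/25 269/48
221/36 301/48 53/9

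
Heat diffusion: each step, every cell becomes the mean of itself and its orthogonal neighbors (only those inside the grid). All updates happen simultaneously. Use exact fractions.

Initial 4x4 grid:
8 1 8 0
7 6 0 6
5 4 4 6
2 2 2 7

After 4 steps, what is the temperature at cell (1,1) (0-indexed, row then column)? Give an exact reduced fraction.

Step 1: cell (1,1) = 18/5
Step 2: cell (1,1) = 497/100
Step 3: cell (1,1) = 6347/1500
Step 4: cell (1,1) = 25498/5625
Full grid after step 4:
  10108/2025 60527/13500 57619/13500 254041/64800
  124639/27000 25498/5625 722491/180000 904699/216000
  19261/4500 237859/60000 4169/1000 98507/24000
  16333/4320 277691/72000 280331/72000 22961/5400

Answer: 25498/5625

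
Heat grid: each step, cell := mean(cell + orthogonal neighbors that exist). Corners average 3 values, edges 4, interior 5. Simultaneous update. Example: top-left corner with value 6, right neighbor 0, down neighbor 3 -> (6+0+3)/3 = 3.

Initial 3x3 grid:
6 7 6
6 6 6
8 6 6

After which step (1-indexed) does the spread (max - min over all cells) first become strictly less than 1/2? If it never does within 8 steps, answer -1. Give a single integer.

Answer: 2

Derivation:
Step 1: max=20/3, min=6, spread=2/3
Step 2: max=59/9, min=92/15, spread=19/45
  -> spread < 1/2 first at step 2
Step 3: max=1739/270, min=11153/1800, spread=1321/5400
Step 4: max=207221/32400, min=806959/129600, spread=877/5184
Step 5: max=1546439/243000, min=48564173/7776000, spread=7375/62208
Step 6: max=740157539/116640000, min=2921787031/466560000, spread=62149/746496
Step 7: max=22158208829/3499200000, min=175629598757/27993600000, spread=523543/8957952
Step 8: max=2655340121201/419904000000, min=10552445031679/1679616000000, spread=4410589/107495424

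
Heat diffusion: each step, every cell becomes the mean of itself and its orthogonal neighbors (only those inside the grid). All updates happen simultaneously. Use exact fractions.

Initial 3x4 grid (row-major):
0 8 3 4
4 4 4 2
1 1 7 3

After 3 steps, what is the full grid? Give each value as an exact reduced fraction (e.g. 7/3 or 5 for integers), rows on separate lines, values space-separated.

After step 1:
  4 15/4 19/4 3
  9/4 21/5 4 13/4
  2 13/4 15/4 4
After step 2:
  10/3 167/40 31/8 11/3
  249/80 349/100 399/100 57/16
  5/2 33/10 15/4 11/3
After step 3:
  2549/720 2231/600 589/150 533/144
  14923/4800 7227/2000 7467/2000 17863/4800
  713/240 163/50 1103/300 527/144

Answer: 2549/720 2231/600 589/150 533/144
14923/4800 7227/2000 7467/2000 17863/4800
713/240 163/50 1103/300 527/144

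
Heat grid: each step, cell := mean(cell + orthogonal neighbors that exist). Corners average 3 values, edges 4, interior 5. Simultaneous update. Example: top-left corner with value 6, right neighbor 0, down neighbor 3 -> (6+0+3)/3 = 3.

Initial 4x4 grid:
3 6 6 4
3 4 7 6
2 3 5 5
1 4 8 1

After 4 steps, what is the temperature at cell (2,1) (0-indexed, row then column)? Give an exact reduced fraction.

Step 1: cell (2,1) = 18/5
Step 2: cell (2,1) = 401/100
Step 3: cell (2,1) = 23321/6000
Step 4: cell (2,1) = 724343/180000
Full grid after step 4:
  88291/21600 13727/3000 136363/27000 343403/64800
  30697/8000 257801/60000 889073/180000 1104929/216000
  749459/216000 724343/180000 822733/180000 1058689/216000
  219533/64800 204371/54000 238291/54000 300943/64800

Answer: 724343/180000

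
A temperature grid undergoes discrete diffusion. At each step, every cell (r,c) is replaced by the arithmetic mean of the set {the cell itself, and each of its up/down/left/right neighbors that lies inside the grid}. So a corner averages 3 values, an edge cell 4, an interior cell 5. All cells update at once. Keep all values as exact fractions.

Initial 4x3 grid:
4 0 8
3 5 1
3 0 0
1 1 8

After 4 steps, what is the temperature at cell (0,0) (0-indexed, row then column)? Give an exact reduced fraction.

Step 1: cell (0,0) = 7/3
Step 2: cell (0,0) = 31/9
Step 3: cell (0,0) = 6263/2160
Step 4: cell (0,0) = 384547/129600
Full grid after step 4:
  384547/129600 2534003/864000 44233/14400
  70369/27000 1007287/360000 198859/72000
  128563/54000 213353/90000 62153/24000
  140761/64800 1001789/432000 25781/10800

Answer: 384547/129600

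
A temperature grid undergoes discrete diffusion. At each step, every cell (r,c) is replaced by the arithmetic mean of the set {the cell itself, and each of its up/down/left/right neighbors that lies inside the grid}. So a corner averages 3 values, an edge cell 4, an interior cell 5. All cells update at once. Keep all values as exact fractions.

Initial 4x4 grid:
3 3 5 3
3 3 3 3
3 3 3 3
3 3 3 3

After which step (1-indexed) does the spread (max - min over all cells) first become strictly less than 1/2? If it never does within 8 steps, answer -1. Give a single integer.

Answer: 3

Derivation:
Step 1: max=11/3, min=3, spread=2/3
Step 2: max=211/60, min=3, spread=31/60
Step 3: max=1831/540, min=3, spread=211/540
  -> spread < 1/2 first at step 3
Step 4: max=178843/54000, min=3, spread=16843/54000
Step 5: max=1596643/486000, min=13579/4500, spread=130111/486000
Step 6: max=47382367/14580000, min=817159/270000, spread=3255781/14580000
Step 7: max=1412553691/437400000, min=821107/270000, spread=82360351/437400000
Step 8: max=42117316891/13122000000, min=148306441/48600000, spread=2074577821/13122000000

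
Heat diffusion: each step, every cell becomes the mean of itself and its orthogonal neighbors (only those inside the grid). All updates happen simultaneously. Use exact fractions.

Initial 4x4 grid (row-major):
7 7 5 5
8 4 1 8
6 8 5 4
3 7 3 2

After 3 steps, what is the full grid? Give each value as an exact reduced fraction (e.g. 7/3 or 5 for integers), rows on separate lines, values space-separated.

Answer: 13391/2160 41567/7200 12413/2400 607/120
21961/3600 33521/6000 5051/1000 3751/800
21049/3600 2027/375 371/80 3567/800
151/27 18409/3600 5443/1200 983/240

Derivation:
After step 1:
  22/3 23/4 9/2 6
  25/4 28/5 23/5 9/2
  25/4 6 21/5 19/4
  16/3 21/4 17/4 3
After step 2:
  58/9 1391/240 417/80 5
  763/120 141/25 117/25 397/80
  143/24 273/50 119/25 329/80
  101/18 125/24 167/40 4
After step 3:
  13391/2160 41567/7200 12413/2400 607/120
  21961/3600 33521/6000 5051/1000 3751/800
  21049/3600 2027/375 371/80 3567/800
  151/27 18409/3600 5443/1200 983/240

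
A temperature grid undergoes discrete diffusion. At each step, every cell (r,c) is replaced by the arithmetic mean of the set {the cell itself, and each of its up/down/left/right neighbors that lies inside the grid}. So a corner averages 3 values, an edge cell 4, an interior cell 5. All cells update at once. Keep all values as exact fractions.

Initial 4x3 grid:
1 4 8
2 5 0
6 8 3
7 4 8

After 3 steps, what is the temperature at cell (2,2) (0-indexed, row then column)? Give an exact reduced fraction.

Answer: 157/32

Derivation:
Step 1: cell (2,2) = 19/4
Step 2: cell (2,2) = 379/80
Step 3: cell (2,2) = 157/32
Full grid after step 3:
  7883/2160 5569/1440 319/80
  5947/1440 2531/600 2069/480
  1453/288 5969/1200 157/32
  3013/540 16171/2880 1907/360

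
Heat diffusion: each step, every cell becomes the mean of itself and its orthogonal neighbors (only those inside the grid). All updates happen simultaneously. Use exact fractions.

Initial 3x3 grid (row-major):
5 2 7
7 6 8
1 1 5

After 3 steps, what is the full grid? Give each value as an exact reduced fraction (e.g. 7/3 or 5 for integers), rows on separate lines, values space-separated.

Answer: 10183/2160 18379/3600 5819/1080
63491/14400 4707/1000 37433/7200
119/30 62141/14400 10183/2160

Derivation:
After step 1:
  14/3 5 17/3
  19/4 24/5 13/2
  3 13/4 14/3
After step 2:
  173/36 151/30 103/18
  1033/240 243/50 649/120
  11/3 943/240 173/36
After step 3:
  10183/2160 18379/3600 5819/1080
  63491/14400 4707/1000 37433/7200
  119/30 62141/14400 10183/2160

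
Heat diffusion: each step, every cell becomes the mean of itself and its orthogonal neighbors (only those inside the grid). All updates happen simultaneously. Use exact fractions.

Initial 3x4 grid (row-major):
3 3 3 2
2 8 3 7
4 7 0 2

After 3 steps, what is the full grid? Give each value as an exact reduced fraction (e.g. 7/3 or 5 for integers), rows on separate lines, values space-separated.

Answer: 8101/2160 13949/3600 2159/600 1307/360
19847/4800 493/125 7693/2000 8321/2400
566/135 30173/7200 2937/800 2539/720

Derivation:
After step 1:
  8/3 17/4 11/4 4
  17/4 23/5 21/5 7/2
  13/3 19/4 3 3
After step 2:
  67/18 107/30 19/5 41/12
  317/80 441/100 361/100 147/40
  40/9 1001/240 299/80 19/6
After step 3:
  8101/2160 13949/3600 2159/600 1307/360
  19847/4800 493/125 7693/2000 8321/2400
  566/135 30173/7200 2937/800 2539/720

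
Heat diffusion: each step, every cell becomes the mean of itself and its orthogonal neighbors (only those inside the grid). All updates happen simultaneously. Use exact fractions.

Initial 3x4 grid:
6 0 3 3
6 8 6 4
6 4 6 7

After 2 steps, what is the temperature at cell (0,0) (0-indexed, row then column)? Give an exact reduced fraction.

Step 1: cell (0,0) = 4
Step 2: cell (0,0) = 59/12
Full grid after step 2:
  59/12 321/80 959/240 34/9
  619/120 539/100 479/100 97/20
  107/18 1313/240 1369/240 197/36

Answer: 59/12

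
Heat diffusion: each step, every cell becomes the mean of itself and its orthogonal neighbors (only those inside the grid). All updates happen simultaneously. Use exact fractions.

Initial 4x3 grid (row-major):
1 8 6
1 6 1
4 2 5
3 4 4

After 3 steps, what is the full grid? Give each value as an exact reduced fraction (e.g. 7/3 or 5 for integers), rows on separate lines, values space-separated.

After step 1:
  10/3 21/4 5
  3 18/5 9/2
  5/2 21/5 3
  11/3 13/4 13/3
After step 2:
  139/36 1031/240 59/12
  373/120 411/100 161/40
  401/120 331/100 481/120
  113/36 309/80 127/36
After step 3:
  8111/2160 61861/14400 353/80
  12979/3600 22619/6000 853/200
  11609/3600 7453/2000 1673/450
  7447/2160 16607/4800 8207/2160

Answer: 8111/2160 61861/14400 353/80
12979/3600 22619/6000 853/200
11609/3600 7453/2000 1673/450
7447/2160 16607/4800 8207/2160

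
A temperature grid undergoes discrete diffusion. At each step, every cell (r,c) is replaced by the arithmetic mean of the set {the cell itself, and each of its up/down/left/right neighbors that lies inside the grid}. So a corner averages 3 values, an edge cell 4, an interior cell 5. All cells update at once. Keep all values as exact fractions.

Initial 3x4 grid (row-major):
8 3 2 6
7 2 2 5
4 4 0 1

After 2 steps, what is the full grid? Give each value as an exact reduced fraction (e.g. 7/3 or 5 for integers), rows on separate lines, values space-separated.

After step 1:
  6 15/4 13/4 13/3
  21/4 18/5 11/5 7/2
  5 5/2 7/4 2
After step 2:
  5 83/20 203/60 133/36
  397/80 173/50 143/50 361/120
  17/4 257/80 169/80 29/12

Answer: 5 83/20 203/60 133/36
397/80 173/50 143/50 361/120
17/4 257/80 169/80 29/12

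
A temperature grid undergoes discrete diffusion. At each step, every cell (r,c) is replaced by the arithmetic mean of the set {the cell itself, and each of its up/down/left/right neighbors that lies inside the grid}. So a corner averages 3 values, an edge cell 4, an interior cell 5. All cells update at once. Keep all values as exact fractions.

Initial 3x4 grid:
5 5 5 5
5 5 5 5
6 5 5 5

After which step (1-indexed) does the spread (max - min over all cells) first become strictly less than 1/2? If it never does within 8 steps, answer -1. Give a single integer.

Step 1: max=16/3, min=5, spread=1/3
  -> spread < 1/2 first at step 1
Step 2: max=95/18, min=5, spread=5/18
Step 3: max=1121/216, min=5, spread=41/216
Step 4: max=133817/25920, min=5, spread=4217/25920
Step 5: max=7985149/1555200, min=36079/7200, spread=38417/311040
Step 6: max=477760211/93312000, min=722597/144000, spread=1903471/18662400
Step 7: max=28594589089/5598720000, min=21715759/4320000, spread=18038617/223948800
Step 8: max=1712884182851/335923200000, min=1956926759/388800000, spread=883978523/13436928000

Answer: 1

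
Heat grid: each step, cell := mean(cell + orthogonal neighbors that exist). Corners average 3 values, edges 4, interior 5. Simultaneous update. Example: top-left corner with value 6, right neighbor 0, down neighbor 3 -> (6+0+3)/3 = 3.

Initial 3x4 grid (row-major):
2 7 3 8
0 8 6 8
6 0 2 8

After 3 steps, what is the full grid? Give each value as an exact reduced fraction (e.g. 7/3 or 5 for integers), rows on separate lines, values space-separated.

Answer: 79/20 2813/600 10019/1800 6697/1080
2273/600 1067/250 16069/3000 43511/7200
611/180 1219/300 737/150 2039/360

Derivation:
After step 1:
  3 5 6 19/3
  4 21/5 27/5 15/2
  2 4 4 6
After step 2:
  4 91/20 341/60 119/18
  33/10 113/25 271/50 757/120
  10/3 71/20 97/20 35/6
After step 3:
  79/20 2813/600 10019/1800 6697/1080
  2273/600 1067/250 16069/3000 43511/7200
  611/180 1219/300 737/150 2039/360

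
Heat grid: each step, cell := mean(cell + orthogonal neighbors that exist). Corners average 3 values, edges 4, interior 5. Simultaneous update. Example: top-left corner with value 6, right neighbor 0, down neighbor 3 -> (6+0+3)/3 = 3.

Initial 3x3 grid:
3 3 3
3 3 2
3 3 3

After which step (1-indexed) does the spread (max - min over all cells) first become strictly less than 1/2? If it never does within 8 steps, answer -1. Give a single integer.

Answer: 1

Derivation:
Step 1: max=3, min=8/3, spread=1/3
  -> spread < 1/2 first at step 1
Step 2: max=3, min=653/240, spread=67/240
Step 3: max=593/200, min=6043/2160, spread=1807/10800
Step 4: max=15839/5400, min=2434037/864000, spread=33401/288000
Step 5: max=1576609/540000, min=22098067/7776000, spread=3025513/38880000
Step 6: max=83644051/28800000, min=8866273133/3110400000, spread=53531/995328
Step 7: max=22536883949/7776000000, min=533839074151/186624000000, spread=450953/11943936
Step 8: max=2698351389481/933120000000, min=32083416439397/11197440000000, spread=3799043/143327232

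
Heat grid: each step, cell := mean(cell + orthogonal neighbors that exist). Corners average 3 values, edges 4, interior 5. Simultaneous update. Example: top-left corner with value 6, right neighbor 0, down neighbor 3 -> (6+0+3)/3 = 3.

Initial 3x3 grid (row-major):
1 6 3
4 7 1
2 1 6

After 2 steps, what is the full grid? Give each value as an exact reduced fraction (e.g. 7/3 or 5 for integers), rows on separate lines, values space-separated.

After step 1:
  11/3 17/4 10/3
  7/2 19/5 17/4
  7/3 4 8/3
After step 2:
  137/36 301/80 71/18
  133/40 99/25 281/80
  59/18 16/5 131/36

Answer: 137/36 301/80 71/18
133/40 99/25 281/80
59/18 16/5 131/36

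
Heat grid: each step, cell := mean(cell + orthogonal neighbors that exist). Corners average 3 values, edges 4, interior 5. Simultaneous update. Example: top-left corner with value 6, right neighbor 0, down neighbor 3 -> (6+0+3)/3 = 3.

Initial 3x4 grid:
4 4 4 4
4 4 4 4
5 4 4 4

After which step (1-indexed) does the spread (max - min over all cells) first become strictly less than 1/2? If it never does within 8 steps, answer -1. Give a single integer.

Answer: 1

Derivation:
Step 1: max=13/3, min=4, spread=1/3
  -> spread < 1/2 first at step 1
Step 2: max=77/18, min=4, spread=5/18
Step 3: max=905/216, min=4, spread=41/216
Step 4: max=107897/25920, min=4, spread=4217/25920
Step 5: max=6429949/1555200, min=28879/7200, spread=38417/311040
Step 6: max=384448211/93312000, min=578597/144000, spread=1903471/18662400
Step 7: max=22995869089/5598720000, min=17395759/4320000, spread=18038617/223948800
Step 8: max=1376960982851/335923200000, min=1568126759/388800000, spread=883978523/13436928000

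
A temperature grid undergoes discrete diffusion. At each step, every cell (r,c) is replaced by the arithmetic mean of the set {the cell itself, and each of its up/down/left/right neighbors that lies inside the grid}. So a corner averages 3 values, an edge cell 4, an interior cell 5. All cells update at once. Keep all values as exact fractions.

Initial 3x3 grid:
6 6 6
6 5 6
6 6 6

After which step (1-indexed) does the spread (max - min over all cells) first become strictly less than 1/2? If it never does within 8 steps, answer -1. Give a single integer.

Answer: 1

Derivation:
Step 1: max=6, min=23/4, spread=1/4
  -> spread < 1/2 first at step 1
Step 2: max=471/80, min=144/25, spread=51/400
Step 3: max=2113/360, min=27977/4800, spread=589/14400
Step 4: max=1686919/288000, min=175057/30000, spread=31859/1440000
Step 5: max=10535279/1800000, min=100988393/17280000, spread=751427/86400000
Step 6: max=6065736871/1036800000, min=631365313/108000000, spread=23149331/5184000000
Step 7: max=37905068111/6480000000, min=363765345737/62208000000, spread=616540643/311040000000
Step 8: max=21830947991239/3732480000000, min=2273687546017/388800000000, spread=17737747379/18662400000000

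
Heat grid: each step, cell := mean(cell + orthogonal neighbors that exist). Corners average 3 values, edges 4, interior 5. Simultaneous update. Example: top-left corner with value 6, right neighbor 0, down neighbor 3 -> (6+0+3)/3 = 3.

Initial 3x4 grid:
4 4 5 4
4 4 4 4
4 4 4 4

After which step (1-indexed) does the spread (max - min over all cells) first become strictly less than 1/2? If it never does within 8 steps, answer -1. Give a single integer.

Step 1: max=13/3, min=4, spread=1/3
  -> spread < 1/2 first at step 1
Step 2: max=511/120, min=4, spread=31/120
Step 3: max=4531/1080, min=4, spread=211/1080
Step 4: max=448897/108000, min=7247/1800, spread=14077/108000
Step 5: max=4028407/972000, min=435683/108000, spread=5363/48600
Step 6: max=120380809/29160000, min=242869/60000, spread=93859/1166400
Step 7: max=7208674481/1749600000, min=394136467/97200000, spread=4568723/69984000
Step 8: max=431684435629/104976000000, min=11845618889/2916000000, spread=8387449/167961600

Answer: 1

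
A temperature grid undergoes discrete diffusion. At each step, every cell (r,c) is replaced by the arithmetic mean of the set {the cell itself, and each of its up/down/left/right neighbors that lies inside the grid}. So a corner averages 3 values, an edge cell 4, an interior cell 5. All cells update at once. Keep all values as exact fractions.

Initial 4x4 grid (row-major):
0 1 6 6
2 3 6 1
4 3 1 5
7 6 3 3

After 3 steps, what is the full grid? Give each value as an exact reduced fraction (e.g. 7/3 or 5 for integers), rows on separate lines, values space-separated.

Answer: 175/72 2277/800 5377/1440 8609/2160
6731/2400 3177/1000 20903/6000 2813/720
5381/1440 21583/6000 1366/375 12257/3600
9289/2160 599/144 13007/3600 947/270

Derivation:
After step 1:
  1 5/2 19/4 13/3
  9/4 3 17/5 9/2
  4 17/5 18/5 5/2
  17/3 19/4 13/4 11/3
After step 2:
  23/12 45/16 899/240 163/36
  41/16 291/100 77/20 221/60
  919/240 15/4 323/100 107/30
  173/36 64/15 229/60 113/36
After step 3:
  175/72 2277/800 5377/1440 8609/2160
  6731/2400 3177/1000 20903/6000 2813/720
  5381/1440 21583/6000 1366/375 12257/3600
  9289/2160 599/144 13007/3600 947/270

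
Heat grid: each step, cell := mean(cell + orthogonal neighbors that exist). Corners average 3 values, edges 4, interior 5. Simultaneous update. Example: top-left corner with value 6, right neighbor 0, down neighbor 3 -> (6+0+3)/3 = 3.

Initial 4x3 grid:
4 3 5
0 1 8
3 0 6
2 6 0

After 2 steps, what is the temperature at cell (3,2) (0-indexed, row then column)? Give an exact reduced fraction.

Answer: 19/6

Derivation:
Step 1: cell (3,2) = 4
Step 2: cell (3,2) = 19/6
Full grid after step 2:
  91/36 799/240 163/36
  479/240 317/100 487/120
  607/240 247/100 157/40
  83/36 193/60 19/6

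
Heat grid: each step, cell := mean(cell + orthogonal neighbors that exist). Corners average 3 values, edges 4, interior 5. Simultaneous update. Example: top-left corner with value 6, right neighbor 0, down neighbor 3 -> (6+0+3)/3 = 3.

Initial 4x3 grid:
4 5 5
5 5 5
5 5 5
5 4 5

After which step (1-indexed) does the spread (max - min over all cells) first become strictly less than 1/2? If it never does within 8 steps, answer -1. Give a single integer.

Answer: 1

Derivation:
Step 1: max=5, min=14/3, spread=1/3
  -> spread < 1/2 first at step 1
Step 2: max=5, min=1133/240, spread=67/240
Step 3: max=709/144, min=5159/1080, spread=317/2160
Step 4: max=58877/12000, min=4150949/864000, spread=17639/172800
Step 5: max=12669913/2592000, min=37403359/7776000, spread=30319/388800
Step 6: max=758173147/155520000, min=2249847041/466560000, spread=61681/1166400
Step 7: max=561121433/115200000, min=135088173019/27993600000, spread=1580419/34992000
Step 8: max=2723711985707/559872000000, min=8114673805121/1679616000000, spread=7057769/209952000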